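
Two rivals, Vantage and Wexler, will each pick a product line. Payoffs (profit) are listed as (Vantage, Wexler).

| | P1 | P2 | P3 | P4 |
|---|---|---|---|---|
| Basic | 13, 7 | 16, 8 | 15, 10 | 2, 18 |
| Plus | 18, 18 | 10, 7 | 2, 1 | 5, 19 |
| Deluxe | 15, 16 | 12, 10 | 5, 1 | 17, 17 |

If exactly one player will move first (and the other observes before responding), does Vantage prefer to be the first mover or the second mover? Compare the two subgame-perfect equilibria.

If Vantage leads: Wexler's best replies are Basic→P4, Plus→P4, Deluxe→P4; Vantage's induced payoffs 2, 5, 17; outcome (Deluxe, P4), payoffs (17, 17).
If Wexler leads: Vantage's best replies are P1→Plus, P2→Basic, P3→Basic, P4→Deluxe; Wexler's induced payoffs 18, 8, 10, 17; outcome (Plus, P1), payoffs (18, 18).
Vantage gets 17 moving first and 18 moving second, so Vantage prefers to move second.

second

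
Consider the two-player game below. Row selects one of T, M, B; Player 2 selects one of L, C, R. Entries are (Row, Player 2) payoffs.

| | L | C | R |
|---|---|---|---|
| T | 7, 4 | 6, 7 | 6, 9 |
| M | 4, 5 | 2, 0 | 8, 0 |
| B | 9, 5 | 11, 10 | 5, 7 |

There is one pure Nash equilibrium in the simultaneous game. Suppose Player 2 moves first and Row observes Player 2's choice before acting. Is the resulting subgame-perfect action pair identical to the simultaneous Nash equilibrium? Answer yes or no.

Work backward from Row's decision.
- L: Row compares 7, 4, 9 and picks B; Player 2 would get 5.
- C: Row compares 6, 2, 11 and picks B; Player 2 would get 10.
- R: Row compares 6, 8, 5 and picks M; Player 2 would get 0.
Maximizing over 5, 10, 0, Player 2 chooses C. Subgame-perfect outcome: (B, C) with payoffs (11, 10).
Now find the simultaneous Nash equilibrium.
Row's best replies: L→B; C→B; R→M.
Player 2's best replies: T→R; M→L; B→C.
The unique mutual best reply is (B, C), giving (11, 10).
Sequential outcome (B, C) coincides with the Nash profile (B, C).

yes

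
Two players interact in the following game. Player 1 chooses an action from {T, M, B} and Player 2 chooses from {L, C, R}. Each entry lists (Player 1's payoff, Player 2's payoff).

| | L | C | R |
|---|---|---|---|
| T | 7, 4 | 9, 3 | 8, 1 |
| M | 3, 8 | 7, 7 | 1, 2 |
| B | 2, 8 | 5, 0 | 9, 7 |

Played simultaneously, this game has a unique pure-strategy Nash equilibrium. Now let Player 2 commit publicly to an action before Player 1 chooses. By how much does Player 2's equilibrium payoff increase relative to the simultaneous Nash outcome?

Work backward from Player 1's decision.
- L: Player 1 compares 7, 3, 2 and picks T; Player 2 would get 4.
- C: Player 1 compares 9, 7, 5 and picks T; Player 2 would get 3.
- R: Player 1 compares 8, 1, 9 and picks B; Player 2 would get 7.
Player 2's induced payoffs are 4, 3, 7, so Player 2 commits to R. Subgame-perfect outcome: (B, R) with payoffs (9, 7).
Under simultaneous play:
Player 1's best replies: L→T; C→T; R→B.
Player 2's best replies: T→L; M→L; B→L.
Only (T, L) has each player best-responding; Nash payoffs (7, 4).
Player 2's commitment gain: 7 − 4 = 3.

3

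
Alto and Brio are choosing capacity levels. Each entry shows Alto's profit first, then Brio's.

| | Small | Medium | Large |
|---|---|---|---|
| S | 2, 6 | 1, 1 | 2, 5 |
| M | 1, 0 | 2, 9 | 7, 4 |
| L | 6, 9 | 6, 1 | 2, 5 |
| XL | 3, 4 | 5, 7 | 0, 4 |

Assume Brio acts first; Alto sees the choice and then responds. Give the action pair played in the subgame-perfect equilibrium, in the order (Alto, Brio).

(L, Small)

Solve by backward induction (Brio leads).
- Small → Alto plays L (best of 2, 1, 6, 3); Brio gets 9.
- Medium → Alto plays L (best of 1, 2, 6, 5); Brio gets 1.
- Large → Alto plays M (best of 2, 7, 2, 0); Brio gets 4.
Brio's induced payoffs are 9, 1, 4, so Brio commits to Small. Subgame-perfect outcome: (L, Small) with payoffs (6, 9).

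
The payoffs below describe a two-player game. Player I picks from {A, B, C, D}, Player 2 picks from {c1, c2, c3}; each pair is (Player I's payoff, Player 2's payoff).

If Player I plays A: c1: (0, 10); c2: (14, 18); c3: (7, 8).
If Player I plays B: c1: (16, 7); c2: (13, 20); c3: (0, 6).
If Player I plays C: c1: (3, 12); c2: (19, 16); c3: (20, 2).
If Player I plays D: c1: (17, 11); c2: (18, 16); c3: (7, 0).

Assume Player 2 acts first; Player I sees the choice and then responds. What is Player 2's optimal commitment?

c2

Backward induction with Player 2 moving first.
- c1 → Player I plays D (best of 0, 16, 3, 17); Player 2 gets 11.
- c2 → Player I plays C (best of 14, 13, 19, 18); Player 2 gets 16.
- c3 → Player I plays C (best of 7, 0, 20, 7); Player 2 gets 2.
Maximizing over 11, 16, 2, Player 2 chooses c2. Subgame-perfect outcome: (C, c2) with payoffs (19, 16).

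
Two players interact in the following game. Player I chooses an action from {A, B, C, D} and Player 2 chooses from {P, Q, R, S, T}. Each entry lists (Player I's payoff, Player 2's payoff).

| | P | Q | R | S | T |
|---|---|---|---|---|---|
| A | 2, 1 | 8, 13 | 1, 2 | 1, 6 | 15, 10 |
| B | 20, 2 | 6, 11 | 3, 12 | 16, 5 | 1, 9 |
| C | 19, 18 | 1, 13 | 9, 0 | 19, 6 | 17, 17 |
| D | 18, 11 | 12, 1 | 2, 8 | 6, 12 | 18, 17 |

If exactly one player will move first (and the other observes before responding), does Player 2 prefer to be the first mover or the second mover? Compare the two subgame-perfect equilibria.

second

If Player I leads: Player 2's best replies are A→Q, B→R, C→P, D→T; Player I's induced payoffs 8, 3, 19, 18; outcome (C, P), payoffs (19, 18).
If Player 2 leads: Player I's best replies are P→B, Q→D, R→C, S→C, T→D; Player 2's induced payoffs 2, 1, 0, 6, 17; outcome (D, T), payoffs (18, 17).
Player 2 gets 17 moving first and 18 moving second, so Player 2 prefers to move second.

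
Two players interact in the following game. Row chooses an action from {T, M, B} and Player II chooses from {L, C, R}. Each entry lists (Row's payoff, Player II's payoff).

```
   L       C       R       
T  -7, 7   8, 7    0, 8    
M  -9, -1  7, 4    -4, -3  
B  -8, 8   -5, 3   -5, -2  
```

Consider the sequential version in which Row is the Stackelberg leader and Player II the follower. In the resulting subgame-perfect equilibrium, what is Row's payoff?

Player II best-responds to each possible Row move:
- T: Player II compares 7, 7, 8 and picks R; Row would get 0.
- M: Player II compares -1, 4, -3 and picks C; Row would get 7.
- B: Player II compares 8, 3, -2 and picks L; Row would get -8.
Row's induced payoffs are 0, 7, -8, so Row commits to M. Subgame-perfect outcome: (M, C) with payoffs (7, 4).

7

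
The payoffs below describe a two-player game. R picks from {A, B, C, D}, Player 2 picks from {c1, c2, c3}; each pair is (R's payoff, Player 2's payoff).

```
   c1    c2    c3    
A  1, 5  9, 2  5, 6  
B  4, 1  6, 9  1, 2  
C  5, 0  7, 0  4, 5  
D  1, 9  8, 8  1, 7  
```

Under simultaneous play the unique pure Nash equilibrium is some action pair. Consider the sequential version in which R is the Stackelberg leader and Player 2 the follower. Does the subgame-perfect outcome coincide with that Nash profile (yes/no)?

no

Work backward from Player 2's decision.
- A → Player 2 plays c3 (best of 5, 2, 6); R gets 5.
- B → Player 2 plays c2 (best of 1, 9, 2); R gets 6.
- C → Player 2 plays c3 (best of 0, 0, 5); R gets 4.
- D → Player 2 plays c1 (best of 9, 8, 7); R gets 1.
Among 5, 6, 4, 1, the best is 6 at B. Subgame-perfect outcome: (B, c2) with payoffs (6, 9).
Under simultaneous play:
R's best replies: c1→C; c2→A; c3→A.
Player 2's best replies: A→c3; B→c2; C→c3; D→c1.
The unique mutual best reply is (A, c3), giving (5, 6).
Sequential outcome (B, c2) differs from the Nash profile (A, c3).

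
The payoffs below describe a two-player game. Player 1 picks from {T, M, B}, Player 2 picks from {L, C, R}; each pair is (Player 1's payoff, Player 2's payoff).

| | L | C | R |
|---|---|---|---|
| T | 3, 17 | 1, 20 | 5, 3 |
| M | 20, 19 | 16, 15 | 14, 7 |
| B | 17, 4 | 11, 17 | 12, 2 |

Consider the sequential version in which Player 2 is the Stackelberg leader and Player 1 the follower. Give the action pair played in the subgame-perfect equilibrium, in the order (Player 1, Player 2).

Work backward from Player 1's decision.
- L → Player 1 plays M (best of 3, 20, 17); Player 2 gets 19.
- C → Player 1 plays M (best of 1, 16, 11); Player 2 gets 15.
- R → Player 1 plays M (best of 5, 14, 12); Player 2 gets 7.
Maximizing over 19, 15, 7, Player 2 chooses L. Subgame-perfect outcome: (M, L) with payoffs (20, 19).

(M, L)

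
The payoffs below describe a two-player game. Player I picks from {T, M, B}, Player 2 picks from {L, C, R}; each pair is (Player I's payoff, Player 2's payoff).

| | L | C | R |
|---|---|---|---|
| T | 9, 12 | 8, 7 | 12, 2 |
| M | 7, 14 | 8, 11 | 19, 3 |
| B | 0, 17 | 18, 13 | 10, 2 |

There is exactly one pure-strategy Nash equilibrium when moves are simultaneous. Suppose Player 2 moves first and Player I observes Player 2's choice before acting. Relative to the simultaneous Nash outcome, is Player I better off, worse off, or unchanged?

Solve by backward induction (Player 2 leads).
- L → Player I plays T (best of 9, 7, 0); Player 2 gets 12.
- C → Player I plays B (best of 8, 8, 18); Player 2 gets 13.
- R → Player I plays M (best of 12, 19, 10); Player 2 gets 3.
Maximizing over 12, 13, 3, Player 2 chooses C. Subgame-perfect outcome: (B, C) with payoffs (18, 13).
For the simultaneous game, intersect best replies.
Player I's best replies: L→T; C→B; R→M.
Player 2's best replies: T→L; M→L; B→L.
Only (T, L) has each player best-responding; Nash payoffs (9, 12).
Player I earns 18 sequentially versus 9 at the Nash outcome: better off.

better off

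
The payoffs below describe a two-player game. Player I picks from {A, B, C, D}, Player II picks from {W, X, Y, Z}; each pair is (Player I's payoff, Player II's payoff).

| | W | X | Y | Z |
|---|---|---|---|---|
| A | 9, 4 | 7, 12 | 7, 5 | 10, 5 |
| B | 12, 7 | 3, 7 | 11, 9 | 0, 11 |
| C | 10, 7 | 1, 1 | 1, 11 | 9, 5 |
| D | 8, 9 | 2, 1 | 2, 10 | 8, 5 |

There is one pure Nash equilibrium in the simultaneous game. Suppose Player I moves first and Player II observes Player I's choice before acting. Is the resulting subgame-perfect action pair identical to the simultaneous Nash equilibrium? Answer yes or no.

yes

Work backward from Player II's decision.
- A → Player II plays X (best of 4, 12, 5, 5); Player I gets 7.
- B → Player II plays Z (best of 7, 7, 9, 11); Player I gets 0.
- C → Player II plays Y (best of 7, 1, 11, 5); Player I gets 1.
- D → Player II plays Y (best of 9, 1, 10, 5); Player I gets 2.
Among 7, 0, 1, 2, the best is 7 at A. Subgame-perfect outcome: (A, X) with payoffs (7, 12).
Now find the simultaneous Nash equilibrium.
Player I's best replies: W→B; X→A; Y→B; Z→A.
Player II's best replies: A→X; B→Z; C→Y; D→Y.
The unique mutual best reply is (A, X), giving (7, 12).
Sequential outcome (A, X) coincides with the Nash profile (A, X).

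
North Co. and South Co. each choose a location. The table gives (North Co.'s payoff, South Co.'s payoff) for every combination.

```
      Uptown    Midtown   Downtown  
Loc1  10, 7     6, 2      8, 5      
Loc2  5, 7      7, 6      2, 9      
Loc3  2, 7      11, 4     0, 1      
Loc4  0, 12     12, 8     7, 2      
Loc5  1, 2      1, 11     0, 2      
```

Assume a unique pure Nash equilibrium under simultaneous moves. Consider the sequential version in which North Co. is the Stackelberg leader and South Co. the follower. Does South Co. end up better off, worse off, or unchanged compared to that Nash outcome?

Work backward from South Co.'s decision.
- Loc1: BR = Uptown, leader payoff 10.
- Loc2: BR = Downtown, leader payoff 2.
- Loc3: BR = Uptown, leader payoff 2.
- Loc4: BR = Uptown, leader payoff 0.
- Loc5: BR = Midtown, leader payoff 1.
North Co.'s induced payoffs are 10, 2, 2, 0, 1, so North Co. commits to Loc1. Subgame-perfect outcome: (Loc1, Uptown) with payoffs (10, 7).
For the simultaneous game, intersect best replies.
North Co.'s best replies: Uptown→Loc1; Midtown→Loc4; Downtown→Loc1.
South Co.'s best replies: Loc1→Uptown; Loc2→Downtown; Loc3→Uptown; Loc4→Uptown; Loc5→Midtown.
The unique mutual best reply is (Loc1, Uptown), giving (10, 7).
South Co. earns 7 sequentially versus 7 at the Nash outcome: unchanged.

unchanged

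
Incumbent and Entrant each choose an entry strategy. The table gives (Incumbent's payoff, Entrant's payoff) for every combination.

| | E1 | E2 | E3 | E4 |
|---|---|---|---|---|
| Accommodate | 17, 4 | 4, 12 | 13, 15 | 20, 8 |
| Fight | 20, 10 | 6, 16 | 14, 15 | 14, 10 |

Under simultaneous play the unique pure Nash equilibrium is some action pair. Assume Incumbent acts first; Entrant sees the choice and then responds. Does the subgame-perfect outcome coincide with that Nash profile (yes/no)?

Entrant best-responds to each possible Incumbent move:
- Accommodate: Entrant compares 4, 12, 15, 8 and picks E3; Incumbent would get 13.
- Fight: Entrant compares 10, 16, 15, 10 and picks E2; Incumbent would get 6.
Incumbent's induced payoffs are 13, 6, so Incumbent commits to Accommodate. Subgame-perfect outcome: (Accommodate, E3) with payoffs (13, 15).
Under simultaneous play:
Incumbent's best replies: E1→Fight; E2→Fight; E3→Fight; E4→Accommodate.
Entrant's best replies: Accommodate→E3; Fight→E2.
Only (Fight, E2) has each player best-responding; Nash payoffs (6, 16).
Sequential outcome (Accommodate, E3) differs from the Nash profile (Fight, E2).

no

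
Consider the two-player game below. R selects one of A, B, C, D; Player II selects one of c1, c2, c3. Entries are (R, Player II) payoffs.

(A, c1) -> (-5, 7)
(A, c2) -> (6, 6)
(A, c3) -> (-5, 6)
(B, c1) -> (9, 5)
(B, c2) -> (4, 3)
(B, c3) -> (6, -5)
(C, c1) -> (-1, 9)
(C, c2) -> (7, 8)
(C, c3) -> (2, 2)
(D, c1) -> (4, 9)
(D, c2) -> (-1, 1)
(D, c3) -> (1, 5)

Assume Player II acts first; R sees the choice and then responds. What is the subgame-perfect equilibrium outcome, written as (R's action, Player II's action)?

Backward induction with Player II moving first.
- c1: BR = B, leader payoff 5.
- c2: BR = C, leader payoff 8.
- c3: BR = B, leader payoff -5.
Maximizing over 5, 8, -5, Player II chooses c2. Subgame-perfect outcome: (C, c2) with payoffs (7, 8).

(C, c2)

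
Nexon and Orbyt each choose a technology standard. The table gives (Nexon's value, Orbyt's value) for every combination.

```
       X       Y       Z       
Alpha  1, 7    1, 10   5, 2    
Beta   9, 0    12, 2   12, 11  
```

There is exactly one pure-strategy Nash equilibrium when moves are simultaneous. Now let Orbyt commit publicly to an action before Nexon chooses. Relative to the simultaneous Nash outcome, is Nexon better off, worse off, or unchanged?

Work backward from Nexon's decision.
- X → Nexon plays Beta (best of 1, 9); Orbyt gets 0.
- Y → Nexon plays Beta (best of 1, 12); Orbyt gets 2.
- Z → Nexon plays Beta (best of 5, 12); Orbyt gets 11.
Maximizing over 0, 2, 11, Orbyt chooses Z. Subgame-perfect outcome: (Beta, Z) with payoffs (12, 11).
For the simultaneous game, intersect best replies.
Nexon's best replies: X→Beta; Y→Beta; Z→Beta.
Orbyt's best replies: Alpha→Y; Beta→Z.
Only (Beta, Z) has each player best-responding; Nash payoffs (12, 11).
Nexon earns 12 sequentially versus 12 at the Nash outcome: unchanged.

unchanged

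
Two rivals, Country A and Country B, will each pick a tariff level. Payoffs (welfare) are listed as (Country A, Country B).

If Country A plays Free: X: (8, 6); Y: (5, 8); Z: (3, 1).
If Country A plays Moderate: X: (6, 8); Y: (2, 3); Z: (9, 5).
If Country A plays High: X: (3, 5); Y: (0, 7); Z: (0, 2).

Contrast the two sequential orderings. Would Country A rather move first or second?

If Country A leads: Country B's best replies are Free→Y, Moderate→X, High→Y; Country A's induced payoffs 5, 6, 0; outcome (Moderate, X), payoffs (6, 8).
If Country B leads: Country A's best replies are X→Free, Y→Free, Z→Moderate; Country B's induced payoffs 6, 8, 5; outcome (Free, Y), payoffs (5, 8).
Country A gets 6 moving first and 5 moving second, so Country A prefers to move first.

first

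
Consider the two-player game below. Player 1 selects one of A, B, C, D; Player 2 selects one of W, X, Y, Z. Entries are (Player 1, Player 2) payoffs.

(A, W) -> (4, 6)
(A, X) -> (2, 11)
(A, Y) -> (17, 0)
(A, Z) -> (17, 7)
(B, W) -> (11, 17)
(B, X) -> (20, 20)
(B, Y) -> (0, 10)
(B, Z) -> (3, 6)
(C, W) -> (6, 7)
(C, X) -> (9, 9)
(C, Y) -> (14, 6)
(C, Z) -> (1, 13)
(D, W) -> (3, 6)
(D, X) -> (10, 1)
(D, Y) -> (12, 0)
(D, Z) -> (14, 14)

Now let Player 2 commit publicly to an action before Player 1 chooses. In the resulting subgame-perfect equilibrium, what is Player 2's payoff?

20

Solve by backward induction (Player 2 leads).
- W: Player 1 compares 4, 11, 6, 3 and picks B; Player 2 would get 17.
- X: Player 1 compares 2, 20, 9, 10 and picks B; Player 2 would get 20.
- Y: Player 1 compares 17, 0, 14, 12 and picks A; Player 2 would get 0.
- Z: Player 1 compares 17, 3, 1, 14 and picks A; Player 2 would get 7.
Maximizing over 17, 20, 0, 7, Player 2 chooses X. Subgame-perfect outcome: (B, X) with payoffs (20, 20).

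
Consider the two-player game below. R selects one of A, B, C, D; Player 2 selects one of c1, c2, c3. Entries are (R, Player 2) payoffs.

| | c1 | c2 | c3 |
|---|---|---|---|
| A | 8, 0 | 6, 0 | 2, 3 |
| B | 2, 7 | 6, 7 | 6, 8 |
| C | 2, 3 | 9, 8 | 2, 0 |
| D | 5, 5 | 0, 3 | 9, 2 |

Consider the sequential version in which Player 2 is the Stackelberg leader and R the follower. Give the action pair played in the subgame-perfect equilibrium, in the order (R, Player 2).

(C, c2)

Solve by backward induction (Player 2 leads).
- c1 → R plays A (best of 8, 2, 2, 5); Player 2 gets 0.
- c2 → R plays C (best of 6, 6, 9, 0); Player 2 gets 8.
- c3 → R plays D (best of 2, 6, 2, 9); Player 2 gets 2.
Among 0, 8, 2, the best is 8 at c2. Subgame-perfect outcome: (C, c2) with payoffs (9, 8).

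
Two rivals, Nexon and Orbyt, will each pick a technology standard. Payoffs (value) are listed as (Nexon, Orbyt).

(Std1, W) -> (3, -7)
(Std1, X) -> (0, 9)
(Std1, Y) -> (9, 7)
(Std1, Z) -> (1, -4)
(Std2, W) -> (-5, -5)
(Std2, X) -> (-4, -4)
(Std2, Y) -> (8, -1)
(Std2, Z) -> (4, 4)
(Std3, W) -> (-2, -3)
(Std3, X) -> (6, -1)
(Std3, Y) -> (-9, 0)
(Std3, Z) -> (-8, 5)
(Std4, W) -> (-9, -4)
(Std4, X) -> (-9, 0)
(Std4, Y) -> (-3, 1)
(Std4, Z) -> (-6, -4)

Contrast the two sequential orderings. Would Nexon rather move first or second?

second

If Nexon leads: Orbyt's best replies are Std1→X, Std2→Z, Std3→Z, Std4→Y; Nexon's induced payoffs 0, 4, -8, -3; outcome (Std2, Z), payoffs (4, 4).
If Orbyt leads: Nexon's best replies are W→Std1, X→Std3, Y→Std1, Z→Std2; Orbyt's induced payoffs -7, -1, 7, 4; outcome (Std1, Y), payoffs (9, 7).
Nexon gets 4 moving first and 9 moving second, so Nexon prefers to move second.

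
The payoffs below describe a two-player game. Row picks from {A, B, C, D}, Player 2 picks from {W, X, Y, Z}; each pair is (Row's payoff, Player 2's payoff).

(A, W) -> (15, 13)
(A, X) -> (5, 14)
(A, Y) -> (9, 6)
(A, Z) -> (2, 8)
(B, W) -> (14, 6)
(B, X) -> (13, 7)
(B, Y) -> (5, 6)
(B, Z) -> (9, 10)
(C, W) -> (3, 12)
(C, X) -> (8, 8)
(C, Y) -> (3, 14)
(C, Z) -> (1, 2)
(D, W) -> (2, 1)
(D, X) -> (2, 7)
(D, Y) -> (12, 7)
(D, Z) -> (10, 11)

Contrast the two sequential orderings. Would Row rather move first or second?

second

If Row leads: Player 2's best replies are A→X, B→Z, C→Y, D→Z; Row's induced payoffs 5, 9, 3, 10; outcome (D, Z), payoffs (10, 11).
If Player 2 leads: Row's best replies are W→A, X→B, Y→D, Z→D; Player 2's induced payoffs 13, 7, 7, 11; outcome (A, W), payoffs (15, 13).
Row gets 10 moving first and 15 moving second, so Row prefers to move second.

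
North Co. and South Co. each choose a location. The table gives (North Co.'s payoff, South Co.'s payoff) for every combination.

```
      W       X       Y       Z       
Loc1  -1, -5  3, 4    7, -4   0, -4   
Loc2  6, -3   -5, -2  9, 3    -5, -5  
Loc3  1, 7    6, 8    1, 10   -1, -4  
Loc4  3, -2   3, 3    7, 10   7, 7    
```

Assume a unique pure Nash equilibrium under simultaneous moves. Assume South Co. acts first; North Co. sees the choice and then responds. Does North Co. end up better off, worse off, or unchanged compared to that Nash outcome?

Solve by backward induction (South Co. leads).
- W: North Co. compares -1, 6, 1, 3 and picks Loc2; South Co. would get -3.
- X: North Co. compares 3, -5, 6, 3 and picks Loc3; South Co. would get 8.
- Y: North Co. compares 7, 9, 1, 7 and picks Loc2; South Co. would get 3.
- Z: North Co. compares 0, -5, -1, 7 and picks Loc4; South Co. would get 7.
Maximizing over -3, 8, 3, 7, South Co. chooses X. Subgame-perfect outcome: (Loc3, X) with payoffs (6, 8).
Now find the simultaneous Nash equilibrium.
North Co.'s best replies: W→Loc2; X→Loc3; Y→Loc2; Z→Loc4.
South Co.'s best replies: Loc1→X; Loc2→Y; Loc3→Y; Loc4→Y.
The unique mutual best reply is (Loc2, Y), giving (9, 3).
North Co. earns 6 sequentially versus 9 at the Nash outcome: worse off.

worse off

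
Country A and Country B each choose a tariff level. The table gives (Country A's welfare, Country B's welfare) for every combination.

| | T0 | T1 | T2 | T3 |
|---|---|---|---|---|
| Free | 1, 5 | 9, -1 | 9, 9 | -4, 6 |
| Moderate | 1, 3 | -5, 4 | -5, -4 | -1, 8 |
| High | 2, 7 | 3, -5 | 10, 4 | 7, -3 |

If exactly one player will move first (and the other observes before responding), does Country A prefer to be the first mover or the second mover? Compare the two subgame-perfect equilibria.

first

If Country A leads: Country B's best replies are Free→T2, Moderate→T3, High→T0; Country A's induced payoffs 9, -1, 2; outcome (Free, T2), payoffs (9, 9).
If Country B leads: Country A's best replies are T0→High, T1→Free, T2→High, T3→High; Country B's induced payoffs 7, -1, 4, -3; outcome (High, T0), payoffs (2, 7).
Country A gets 9 moving first and 2 moving second, so Country A prefers to move first.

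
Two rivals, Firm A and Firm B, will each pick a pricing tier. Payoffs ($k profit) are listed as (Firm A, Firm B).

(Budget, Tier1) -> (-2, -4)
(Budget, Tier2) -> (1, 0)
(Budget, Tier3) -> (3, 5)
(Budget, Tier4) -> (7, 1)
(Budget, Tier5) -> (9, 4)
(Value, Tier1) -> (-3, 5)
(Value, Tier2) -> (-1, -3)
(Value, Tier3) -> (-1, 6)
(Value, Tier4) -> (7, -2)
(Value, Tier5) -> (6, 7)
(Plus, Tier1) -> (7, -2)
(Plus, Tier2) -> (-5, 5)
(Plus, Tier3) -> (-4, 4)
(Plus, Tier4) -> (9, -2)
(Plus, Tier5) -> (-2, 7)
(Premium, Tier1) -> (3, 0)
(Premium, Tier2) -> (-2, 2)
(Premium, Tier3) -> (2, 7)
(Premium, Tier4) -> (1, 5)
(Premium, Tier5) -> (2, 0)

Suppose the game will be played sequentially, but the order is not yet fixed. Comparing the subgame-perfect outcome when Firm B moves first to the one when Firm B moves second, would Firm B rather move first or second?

If Firm A leads: Firm B's best replies are Budget→Tier3, Value→Tier5, Plus→Tier5, Premium→Tier3; Firm A's induced payoffs 3, 6, -2, 2; outcome (Value, Tier5), payoffs (6, 7).
If Firm B leads: Firm A's best replies are Tier1→Plus, Tier2→Budget, Tier3→Budget, Tier4→Plus, Tier5→Budget; Firm B's induced payoffs -2, 0, 5, -2, 4; outcome (Budget, Tier3), payoffs (3, 5).
Firm B gets 5 moving first and 7 moving second, so Firm B prefers to move second.

second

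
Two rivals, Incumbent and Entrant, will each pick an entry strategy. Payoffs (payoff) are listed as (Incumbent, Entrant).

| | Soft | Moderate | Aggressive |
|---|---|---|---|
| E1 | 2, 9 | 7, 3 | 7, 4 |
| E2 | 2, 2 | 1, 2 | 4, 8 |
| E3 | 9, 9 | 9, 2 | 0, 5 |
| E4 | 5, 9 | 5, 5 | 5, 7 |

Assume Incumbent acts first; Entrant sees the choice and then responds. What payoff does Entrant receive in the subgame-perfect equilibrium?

9

Solve by backward induction (Incumbent leads).
- E1 → Entrant plays Soft (best of 9, 3, 4); Incumbent gets 2.
- E2 → Entrant plays Aggressive (best of 2, 2, 8); Incumbent gets 4.
- E3 → Entrant plays Soft (best of 9, 2, 5); Incumbent gets 9.
- E4 → Entrant plays Soft (best of 9, 5, 7); Incumbent gets 5.
Among 2, 4, 9, 5, the best is 9 at E3. Subgame-perfect outcome: (E3, Soft) with payoffs (9, 9).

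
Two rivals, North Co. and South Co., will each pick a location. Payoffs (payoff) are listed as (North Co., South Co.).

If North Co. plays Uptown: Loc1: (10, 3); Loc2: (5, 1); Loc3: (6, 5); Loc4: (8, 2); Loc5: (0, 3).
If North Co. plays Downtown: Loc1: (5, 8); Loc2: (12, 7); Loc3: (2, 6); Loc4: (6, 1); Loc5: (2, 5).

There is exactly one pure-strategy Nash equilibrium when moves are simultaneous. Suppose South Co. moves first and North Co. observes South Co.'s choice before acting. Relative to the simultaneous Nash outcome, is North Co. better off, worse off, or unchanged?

better off

Solve by backward induction (South Co. leads).
- Loc1: North Co. compares 10, 5 and picks Uptown; South Co. would get 3.
- Loc2: North Co. compares 5, 12 and picks Downtown; South Co. would get 7.
- Loc3: North Co. compares 6, 2 and picks Uptown; South Co. would get 5.
- Loc4: North Co. compares 8, 6 and picks Uptown; South Co. would get 2.
- Loc5: North Co. compares 0, 2 and picks Downtown; South Co. would get 5.
Maximizing over 3, 7, 5, 2, 5, South Co. chooses Loc2. Subgame-perfect outcome: (Downtown, Loc2) with payoffs (12, 7).
Under simultaneous play:
North Co.'s best replies: Loc1→Uptown; Loc2→Downtown; Loc3→Uptown; Loc4→Uptown; Loc5→Downtown.
South Co.'s best replies: Uptown→Loc3; Downtown→Loc1.
Only (Uptown, Loc3) has each player best-responding; Nash payoffs (6, 5).
North Co. earns 12 sequentially versus 6 at the Nash outcome: better off.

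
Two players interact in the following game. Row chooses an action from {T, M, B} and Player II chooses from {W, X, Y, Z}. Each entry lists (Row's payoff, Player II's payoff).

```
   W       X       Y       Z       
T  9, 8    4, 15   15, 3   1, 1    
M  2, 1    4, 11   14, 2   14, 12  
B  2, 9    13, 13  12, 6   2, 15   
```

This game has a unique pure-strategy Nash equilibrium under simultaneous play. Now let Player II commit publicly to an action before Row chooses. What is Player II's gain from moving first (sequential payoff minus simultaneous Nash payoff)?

Work backward from Row's decision.
- W → Row plays T (best of 9, 2, 2); Player II gets 8.
- X → Row plays B (best of 4, 4, 13); Player II gets 13.
- Y → Row plays T (best of 15, 14, 12); Player II gets 3.
- Z → Row plays M (best of 1, 14, 2); Player II gets 12.
Player II's induced payoffs are 8, 13, 3, 12, so Player II commits to X. Subgame-perfect outcome: (B, X) with payoffs (13, 13).
Under simultaneous play:
Row's best replies: W→T; X→B; Y→T; Z→M.
Player II's best replies: T→X; M→Z; B→Z.
The unique mutual best reply is (M, Z), giving (14, 12).
Player II's commitment gain: 13 − 12 = 1.

1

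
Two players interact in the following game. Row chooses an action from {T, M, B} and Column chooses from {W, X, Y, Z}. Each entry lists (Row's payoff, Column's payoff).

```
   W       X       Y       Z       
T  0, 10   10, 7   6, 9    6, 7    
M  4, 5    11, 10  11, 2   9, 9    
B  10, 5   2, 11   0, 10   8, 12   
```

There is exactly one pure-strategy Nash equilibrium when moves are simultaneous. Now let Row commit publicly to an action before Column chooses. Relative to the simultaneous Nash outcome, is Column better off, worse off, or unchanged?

Solve by backward induction (Row leads).
- T → Column plays W (best of 10, 7, 9, 7); Row gets 0.
- M → Column plays X (best of 5, 10, 2, 9); Row gets 11.
- B → Column plays Z (best of 5, 11, 10, 12); Row gets 8.
Row's induced payoffs are 0, 11, 8, so Row commits to M. Subgame-perfect outcome: (M, X) with payoffs (11, 10).
Under simultaneous play:
Row's best replies: W→B; X→M; Y→M; Z→M.
Column's best replies: T→W; M→X; B→Z.
The unique mutual best reply is (M, X), giving (11, 10).
Column earns 10 sequentially versus 10 at the Nash outcome: unchanged.

unchanged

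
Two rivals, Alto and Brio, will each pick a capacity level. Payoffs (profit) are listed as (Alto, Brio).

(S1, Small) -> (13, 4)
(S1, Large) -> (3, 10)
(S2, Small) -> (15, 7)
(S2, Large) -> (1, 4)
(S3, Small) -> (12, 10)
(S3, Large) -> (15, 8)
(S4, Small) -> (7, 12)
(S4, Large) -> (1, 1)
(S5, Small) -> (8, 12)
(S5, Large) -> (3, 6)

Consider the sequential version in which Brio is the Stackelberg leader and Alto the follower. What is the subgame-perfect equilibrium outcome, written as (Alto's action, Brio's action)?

(S3, Large)

Alto best-responds to each possible Brio move:
- Small → Alto plays S2 (best of 13, 15, 12, 7, 8); Brio gets 7.
- Large → Alto plays S3 (best of 3, 1, 15, 1, 3); Brio gets 8.
Maximizing over 7, 8, Brio chooses Large. Subgame-perfect outcome: (S3, Large) with payoffs (15, 8).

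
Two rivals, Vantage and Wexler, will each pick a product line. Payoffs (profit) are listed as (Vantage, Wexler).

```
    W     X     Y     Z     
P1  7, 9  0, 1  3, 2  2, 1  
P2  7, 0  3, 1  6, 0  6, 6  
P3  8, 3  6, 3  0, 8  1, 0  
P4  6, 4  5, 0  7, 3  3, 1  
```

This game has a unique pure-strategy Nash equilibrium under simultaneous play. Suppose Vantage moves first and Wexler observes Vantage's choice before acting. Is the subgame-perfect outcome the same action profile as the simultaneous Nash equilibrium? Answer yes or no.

no

Wexler best-responds to each possible Vantage move:
- P1: Wexler compares 9, 1, 2, 1 and picks W; Vantage would get 7.
- P2: Wexler compares 0, 1, 0, 6 and picks Z; Vantage would get 6.
- P3: Wexler compares 3, 3, 8, 0 and picks Y; Vantage would get 0.
- P4: Wexler compares 4, 0, 3, 1 and picks W; Vantage would get 6.
Among 7, 6, 0, 6, the best is 7 at P1. Subgame-perfect outcome: (P1, W) with payoffs (7, 9).
Under simultaneous play:
Vantage's best replies: W→P3; X→P3; Y→P4; Z→P2.
Wexler's best replies: P1→W; P2→Z; P3→Y; P4→W.
The unique mutual best reply is (P2, Z), giving (6, 6).
Sequential outcome (P1, W) differs from the Nash profile (P2, Z).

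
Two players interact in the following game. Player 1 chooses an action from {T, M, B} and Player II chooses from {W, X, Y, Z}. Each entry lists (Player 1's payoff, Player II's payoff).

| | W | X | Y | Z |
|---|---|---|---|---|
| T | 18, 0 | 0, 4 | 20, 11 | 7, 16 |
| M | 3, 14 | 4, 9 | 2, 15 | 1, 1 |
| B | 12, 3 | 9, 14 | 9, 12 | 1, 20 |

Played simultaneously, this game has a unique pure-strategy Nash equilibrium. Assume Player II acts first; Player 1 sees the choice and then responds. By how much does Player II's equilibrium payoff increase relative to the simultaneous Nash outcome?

0

Player 1 best-responds to each possible Player II move:
- W: BR = T, leader payoff 0.
- X: BR = B, leader payoff 14.
- Y: BR = T, leader payoff 11.
- Z: BR = T, leader payoff 16.
Among 0, 14, 11, 16, the best is 16 at Z. Subgame-perfect outcome: (T, Z) with payoffs (7, 16).
Under simultaneous play:
Player 1's best replies: W→T; X→B; Y→T; Z→T.
Player II's best replies: T→Z; M→Y; B→Z.
The unique mutual best reply is (T, Z), giving (7, 16).
Player II's commitment gain: 16 − 16 = 0.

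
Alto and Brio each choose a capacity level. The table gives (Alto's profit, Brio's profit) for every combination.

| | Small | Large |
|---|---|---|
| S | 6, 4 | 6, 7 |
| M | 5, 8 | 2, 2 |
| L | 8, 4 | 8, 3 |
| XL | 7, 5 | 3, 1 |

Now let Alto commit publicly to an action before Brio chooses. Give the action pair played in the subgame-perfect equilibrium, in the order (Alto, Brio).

(L, Small)

Work backward from Brio's decision.
- S → Brio plays Large (best of 4, 7); Alto gets 6.
- M → Brio plays Small (best of 8, 2); Alto gets 5.
- L → Brio plays Small (best of 4, 3); Alto gets 8.
- XL → Brio plays Small (best of 5, 1); Alto gets 7.
Alto's induced payoffs are 6, 5, 8, 7, so Alto commits to L. Subgame-perfect outcome: (L, Small) with payoffs (8, 4).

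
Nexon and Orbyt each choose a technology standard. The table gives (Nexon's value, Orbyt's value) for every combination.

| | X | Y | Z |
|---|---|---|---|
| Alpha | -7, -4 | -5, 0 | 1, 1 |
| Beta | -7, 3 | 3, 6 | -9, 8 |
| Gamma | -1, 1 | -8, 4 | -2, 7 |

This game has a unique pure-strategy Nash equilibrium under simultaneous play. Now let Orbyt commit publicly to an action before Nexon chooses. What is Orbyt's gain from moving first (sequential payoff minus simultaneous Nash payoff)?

5

Backward induction with Orbyt moving first.
- X: Nexon compares -7, -7, -1 and picks Gamma; Orbyt would get 1.
- Y: Nexon compares -5, 3, -8 and picks Beta; Orbyt would get 6.
- Z: Nexon compares 1, -9, -2 and picks Alpha; Orbyt would get 1.
Orbyt's induced payoffs are 1, 6, 1, so Orbyt commits to Y. Subgame-perfect outcome: (Beta, Y) with payoffs (3, 6).
Under simultaneous play:
Nexon's best replies: X→Gamma; Y→Beta; Z→Alpha.
Orbyt's best replies: Alpha→Z; Beta→Z; Gamma→Z.
Only (Alpha, Z) has each player best-responding; Nash payoffs (1, 1).
Orbyt's commitment gain: 6 − 1 = 5.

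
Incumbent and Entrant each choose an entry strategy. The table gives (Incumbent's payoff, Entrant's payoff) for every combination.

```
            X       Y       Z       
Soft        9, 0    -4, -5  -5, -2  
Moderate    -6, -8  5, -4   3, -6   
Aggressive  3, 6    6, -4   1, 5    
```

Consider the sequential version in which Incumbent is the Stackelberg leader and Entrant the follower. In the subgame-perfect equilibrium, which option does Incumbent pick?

Backward induction with Incumbent moving first.
- Soft: Entrant compares 0, -5, -2 and picks X; Incumbent would get 9.
- Moderate: Entrant compares -8, -4, -6 and picks Y; Incumbent would get 5.
- Aggressive: Entrant compares 6, -4, 5 and picks X; Incumbent would get 3.
Among 9, 5, 3, the best is 9 at Soft. Subgame-perfect outcome: (Soft, X) with payoffs (9, 0).

Soft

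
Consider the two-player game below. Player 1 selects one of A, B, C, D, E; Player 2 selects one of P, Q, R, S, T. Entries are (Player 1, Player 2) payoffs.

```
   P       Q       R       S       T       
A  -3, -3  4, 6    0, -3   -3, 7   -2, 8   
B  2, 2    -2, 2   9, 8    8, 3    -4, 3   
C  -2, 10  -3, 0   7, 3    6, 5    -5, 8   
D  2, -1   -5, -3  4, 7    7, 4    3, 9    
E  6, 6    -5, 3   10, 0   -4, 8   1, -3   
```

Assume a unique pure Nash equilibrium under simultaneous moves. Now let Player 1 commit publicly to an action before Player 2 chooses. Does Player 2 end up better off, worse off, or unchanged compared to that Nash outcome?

worse off

Work backward from Player 2's decision.
- A → Player 2 plays T (best of -3, 6, -3, 7, 8); Player 1 gets -2.
- B → Player 2 plays R (best of 2, 2, 8, 3, 3); Player 1 gets 9.
- C → Player 2 plays P (best of 10, 0, 3, 5, 8); Player 1 gets -2.
- D → Player 2 plays T (best of -1, -3, 7, 4, 9); Player 1 gets 3.
- E → Player 2 plays S (best of 6, 3, 0, 8, -3); Player 1 gets -4.
Player 1's induced payoffs are -2, 9, -2, 3, -4, so Player 1 commits to B. Subgame-perfect outcome: (B, R) with payoffs (9, 8).
Under simultaneous play:
Player 1's best replies: P→E; Q→A; R→E; S→B; T→D.
Player 2's best replies: A→T; B→R; C→P; D→T; E→S.
Only (D, T) has each player best-responding; Nash payoffs (3, 9).
Player 2 earns 8 sequentially versus 9 at the Nash outcome: worse off.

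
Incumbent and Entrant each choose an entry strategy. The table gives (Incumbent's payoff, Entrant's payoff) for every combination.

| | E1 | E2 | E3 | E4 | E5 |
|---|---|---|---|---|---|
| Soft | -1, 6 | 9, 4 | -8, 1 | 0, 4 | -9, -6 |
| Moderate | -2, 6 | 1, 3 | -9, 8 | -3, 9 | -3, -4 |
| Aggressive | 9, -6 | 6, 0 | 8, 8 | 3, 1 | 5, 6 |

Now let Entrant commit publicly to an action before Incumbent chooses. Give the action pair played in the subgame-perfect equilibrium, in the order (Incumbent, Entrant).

Work backward from Incumbent's decision.
- E1: Incumbent compares -1, -2, 9 and picks Aggressive; Entrant would get -6.
- E2: Incumbent compares 9, 1, 6 and picks Soft; Entrant would get 4.
- E3: Incumbent compares -8, -9, 8 and picks Aggressive; Entrant would get 8.
- E4: Incumbent compares 0, -3, 3 and picks Aggressive; Entrant would get 1.
- E5: Incumbent compares -9, -3, 5 and picks Aggressive; Entrant would get 6.
Entrant's induced payoffs are -6, 4, 8, 1, 6, so Entrant commits to E3. Subgame-perfect outcome: (Aggressive, E3) with payoffs (8, 8).

(Aggressive, E3)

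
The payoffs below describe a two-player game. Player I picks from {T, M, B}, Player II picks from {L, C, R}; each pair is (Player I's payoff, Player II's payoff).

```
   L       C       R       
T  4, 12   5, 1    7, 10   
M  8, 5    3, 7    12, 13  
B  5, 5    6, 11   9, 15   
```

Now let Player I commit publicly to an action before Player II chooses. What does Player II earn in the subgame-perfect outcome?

Work backward from Player II's decision.
- T: BR = L, leader payoff 4.
- M: BR = R, leader payoff 12.
- B: BR = R, leader payoff 9.
Maximizing over 4, 12, 9, Player I chooses M. Subgame-perfect outcome: (M, R) with payoffs (12, 13).

13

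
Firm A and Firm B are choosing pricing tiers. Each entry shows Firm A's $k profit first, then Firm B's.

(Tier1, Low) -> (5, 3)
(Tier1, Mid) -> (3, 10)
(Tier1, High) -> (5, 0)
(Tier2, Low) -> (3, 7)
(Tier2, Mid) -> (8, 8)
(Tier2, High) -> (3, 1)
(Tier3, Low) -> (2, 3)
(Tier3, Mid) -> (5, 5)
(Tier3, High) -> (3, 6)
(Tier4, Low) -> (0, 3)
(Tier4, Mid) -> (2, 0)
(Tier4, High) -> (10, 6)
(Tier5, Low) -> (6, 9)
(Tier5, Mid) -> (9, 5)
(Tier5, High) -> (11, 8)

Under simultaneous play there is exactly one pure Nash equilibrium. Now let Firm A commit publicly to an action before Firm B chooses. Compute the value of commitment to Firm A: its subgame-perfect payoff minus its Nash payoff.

Firm B best-responds to each possible Firm A move:
- Tier1: Firm B compares 3, 10, 0 and picks Mid; Firm A would get 3.
- Tier2: Firm B compares 7, 8, 1 and picks Mid; Firm A would get 8.
- Tier3: Firm B compares 3, 5, 6 and picks High; Firm A would get 3.
- Tier4: Firm B compares 3, 0, 6 and picks High; Firm A would get 10.
- Tier5: Firm B compares 9, 5, 8 and picks Low; Firm A would get 6.
Maximizing over 3, 8, 3, 10, 6, Firm A chooses Tier4. Subgame-perfect outcome: (Tier4, High) with payoffs (10, 6).
For the simultaneous game, intersect best replies.
Firm A's best replies: Low→Tier5; Mid→Tier5; High→Tier5.
Firm B's best replies: Tier1→Mid; Tier2→Mid; Tier3→High; Tier4→High; Tier5→Low.
The unique mutual best reply is (Tier5, Low), giving (6, 9).
Firm A's commitment gain: 10 − 6 = 4.

4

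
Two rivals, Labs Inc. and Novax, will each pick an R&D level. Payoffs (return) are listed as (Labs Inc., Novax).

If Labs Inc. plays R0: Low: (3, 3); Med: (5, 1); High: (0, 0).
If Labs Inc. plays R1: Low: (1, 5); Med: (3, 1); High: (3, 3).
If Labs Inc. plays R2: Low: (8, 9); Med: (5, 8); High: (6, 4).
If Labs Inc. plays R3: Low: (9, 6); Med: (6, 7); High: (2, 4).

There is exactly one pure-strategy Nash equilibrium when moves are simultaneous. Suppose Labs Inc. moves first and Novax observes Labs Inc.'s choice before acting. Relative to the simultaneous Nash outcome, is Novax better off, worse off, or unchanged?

Backward induction with Labs Inc. moving first.
- R0: BR = Low, leader payoff 3.
- R1: BR = Low, leader payoff 1.
- R2: BR = Low, leader payoff 8.
- R3: BR = Med, leader payoff 6.
Maximizing over 3, 1, 8, 6, Labs Inc. chooses R2. Subgame-perfect outcome: (R2, Low) with payoffs (8, 9).
Now find the simultaneous Nash equilibrium.
Labs Inc.'s best replies: Low→R3; Med→R3; High→R2.
Novax's best replies: R0→Low; R1→Low; R2→Low; R3→Med.
The unique mutual best reply is (R3, Med), giving (6, 7).
Novax earns 9 sequentially versus 7 at the Nash outcome: better off.

better off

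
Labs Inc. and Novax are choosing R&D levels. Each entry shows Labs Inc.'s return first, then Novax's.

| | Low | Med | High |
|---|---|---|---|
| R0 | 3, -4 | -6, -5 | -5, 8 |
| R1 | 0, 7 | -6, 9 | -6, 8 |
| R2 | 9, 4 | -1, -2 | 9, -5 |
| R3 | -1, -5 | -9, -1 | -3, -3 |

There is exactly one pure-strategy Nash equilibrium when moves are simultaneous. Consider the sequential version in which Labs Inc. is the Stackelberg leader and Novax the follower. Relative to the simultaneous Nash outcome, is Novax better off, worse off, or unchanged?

unchanged

Solve by backward induction (Labs Inc. leads).
- R0: BR = High, leader payoff -5.
- R1: BR = Med, leader payoff -6.
- R2: BR = Low, leader payoff 9.
- R3: BR = Med, leader payoff -9.
Among -5, -6, 9, -9, the best is 9 at R2. Subgame-perfect outcome: (R2, Low) with payoffs (9, 4).
For the simultaneous game, intersect best replies.
Labs Inc.'s best replies: Low→R2; Med→R2; High→R2.
Novax's best replies: R0→High; R1→Med; R2→Low; R3→Med.
Only (R2, Low) has each player best-responding; Nash payoffs (9, 4).
Novax earns 4 sequentially versus 4 at the Nash outcome: unchanged.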